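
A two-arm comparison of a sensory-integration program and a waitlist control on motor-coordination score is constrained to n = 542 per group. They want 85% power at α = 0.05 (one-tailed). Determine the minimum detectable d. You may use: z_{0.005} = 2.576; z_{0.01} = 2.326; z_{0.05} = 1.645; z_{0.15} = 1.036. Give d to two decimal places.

d_min ≈ 0.16

For two independent groups of n = 542 each: d_min = (z_{α} + z_β)·√(2/n).
z-sum = 1.645 + 1.036 = 2.681.
d_min = 2.681 × √(2/542) = 2.681 × 0.0607 = 0.163.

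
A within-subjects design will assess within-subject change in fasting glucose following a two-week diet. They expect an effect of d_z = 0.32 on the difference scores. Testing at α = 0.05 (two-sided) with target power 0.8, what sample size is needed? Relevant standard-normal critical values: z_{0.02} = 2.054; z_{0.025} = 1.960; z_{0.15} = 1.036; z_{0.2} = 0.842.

For a paired (one-sample on differences) test: n = ((z_{α/2} + z_β) / d)².
z_{α/2} + z_β = 1.960 + 0.842 = 2.802.
n = (2.802 / 0.32)² = 8.756² = 76.67.
Round up.

n = 77 pairs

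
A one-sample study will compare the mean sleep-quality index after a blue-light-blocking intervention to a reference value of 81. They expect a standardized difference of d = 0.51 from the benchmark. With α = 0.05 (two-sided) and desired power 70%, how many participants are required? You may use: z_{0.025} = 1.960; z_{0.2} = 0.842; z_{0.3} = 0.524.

n = 24

For a one-sample test: n = ((z_{α/2} + z_β) / d)².
z_{α/2} + z_β = 1.960 + 0.524 = 2.484.
n = (2.484 / 0.51)² = 4.871² = 23.72.
Round up.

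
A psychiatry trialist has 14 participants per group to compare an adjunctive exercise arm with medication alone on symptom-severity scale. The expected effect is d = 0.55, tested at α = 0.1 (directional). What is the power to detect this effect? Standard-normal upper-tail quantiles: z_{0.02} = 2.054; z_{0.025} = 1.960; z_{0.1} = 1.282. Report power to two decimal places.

For two equal groups, power = Φ(d·√(n/2) − z_{α}).
d·√(n/2) = 0.55 × √(14/2) = 0.55 × 2.646 = 1.455.
z_β = 1.455 − 1.282 = 0.173.
Power = Φ(0.173) = 0.569.

power ≈ 0.57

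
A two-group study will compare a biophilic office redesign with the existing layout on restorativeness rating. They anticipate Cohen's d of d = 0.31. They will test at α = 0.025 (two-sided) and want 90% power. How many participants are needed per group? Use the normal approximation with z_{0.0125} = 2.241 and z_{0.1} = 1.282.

For two independent groups with equal n: n = 2·((z_{α/2} + z_β) / d)².
z_{α/2} + z_β = 2.241 + 1.282 = 3.523.
n = 2 × (3.523 / 0.31)² = 2 × 11.365² = 2 × 129.15 = 258.3.
Round up to the next whole participant.

n = 259 per group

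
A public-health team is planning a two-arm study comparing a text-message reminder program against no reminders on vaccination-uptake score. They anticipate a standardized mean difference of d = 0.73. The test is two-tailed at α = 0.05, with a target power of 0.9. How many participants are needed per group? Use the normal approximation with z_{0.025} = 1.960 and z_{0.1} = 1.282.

n = 40 per group

For two independent groups with equal n: n = 2·((z_{α/2} + z_β) / d)².
z_{α/2} + z_β = 1.960 + 1.282 = 3.242.
n = 2 × (3.242 / 0.73)² = 2 × 4.441² = 2 × 19.72 = 39.4.
Round up to the next whole participant.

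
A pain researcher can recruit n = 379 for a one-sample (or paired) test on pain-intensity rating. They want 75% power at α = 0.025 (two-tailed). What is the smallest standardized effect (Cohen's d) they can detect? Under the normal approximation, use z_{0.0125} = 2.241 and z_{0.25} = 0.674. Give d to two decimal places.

For a single sample (or paired design) of n = 379: d_min = (z_{α/2} + z_β)/√n.
z-sum = 2.241 + 0.674 = 2.915.
d_min = 2.915 / √379 = 2.915 / 19.468 = 0.150.

d_min ≈ 0.15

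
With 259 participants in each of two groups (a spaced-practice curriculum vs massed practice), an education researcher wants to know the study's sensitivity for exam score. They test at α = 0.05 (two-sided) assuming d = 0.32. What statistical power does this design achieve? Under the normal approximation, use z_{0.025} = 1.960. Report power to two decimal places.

For two equal groups, power = Φ(d·√(n/2) − z_{α/2}).
d·√(n/2) = 0.32 × √(259/2) = 0.32 × 11.380 = 3.642.
z_β = 3.642 − 1.960 = 1.682.
Power = Φ(1.682) = 0.954.

power ≈ 0.95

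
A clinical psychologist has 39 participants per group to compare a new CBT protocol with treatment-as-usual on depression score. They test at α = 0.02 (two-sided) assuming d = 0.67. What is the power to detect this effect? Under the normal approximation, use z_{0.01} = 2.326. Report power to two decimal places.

power ≈ 0.74

For two equal groups, power = Φ(d·√(n/2) − z_{α/2}).
d·√(n/2) = 0.67 × √(39/2) = 0.67 × 4.416 = 2.959.
z_β = 2.959 − 2.326 = 0.633.
Power = Φ(0.633) = 0.737.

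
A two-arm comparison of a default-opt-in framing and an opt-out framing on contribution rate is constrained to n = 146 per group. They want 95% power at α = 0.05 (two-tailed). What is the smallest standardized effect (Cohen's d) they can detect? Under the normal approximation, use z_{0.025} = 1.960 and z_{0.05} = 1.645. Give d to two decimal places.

d_min ≈ 0.42

For two independent groups of n = 146 each: d_min = (z_{α/2} + z_β)·√(2/n).
z-sum = 1.960 + 1.645 = 3.605.
d_min = 3.605 × √(2/146) = 3.605 × 0.1170 = 0.422.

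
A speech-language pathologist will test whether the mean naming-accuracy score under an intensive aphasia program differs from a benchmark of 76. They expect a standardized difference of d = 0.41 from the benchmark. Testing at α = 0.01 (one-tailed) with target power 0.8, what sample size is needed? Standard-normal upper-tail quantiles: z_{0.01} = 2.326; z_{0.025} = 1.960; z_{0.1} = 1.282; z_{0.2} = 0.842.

For a one-sample test: n = ((z_{α} + z_β) / d)².
z_{α} + z_β = 2.326 + 0.842 = 3.168.
n = (3.168 / 0.41)² = 7.727² = 59.70.
Round up.

n = 60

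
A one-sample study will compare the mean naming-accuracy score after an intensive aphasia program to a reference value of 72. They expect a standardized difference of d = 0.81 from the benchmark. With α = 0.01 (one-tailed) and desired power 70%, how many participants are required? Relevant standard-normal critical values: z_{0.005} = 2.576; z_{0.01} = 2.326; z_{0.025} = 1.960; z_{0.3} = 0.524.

n = 13

For a one-sample test: n = ((z_{α} + z_β) / d)².
z_{α} + z_β = 2.326 + 0.524 = 2.850.
n = (2.850 / 0.81)² = 3.519² = 12.38.
Round up.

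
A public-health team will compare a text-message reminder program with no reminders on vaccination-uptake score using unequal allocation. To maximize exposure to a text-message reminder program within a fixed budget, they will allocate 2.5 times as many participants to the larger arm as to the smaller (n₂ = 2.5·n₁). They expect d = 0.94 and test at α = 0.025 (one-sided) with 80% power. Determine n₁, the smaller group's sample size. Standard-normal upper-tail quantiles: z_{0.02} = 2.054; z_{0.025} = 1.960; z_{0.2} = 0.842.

n₁ = 13

With allocation ratio k = n₂/n₁ = 2.5, Var(x̄₁−x̄₂) = σ²(1/n₁ + 1/(k·n₁)) = σ²·(k+1)/(k·n₁).
So n₁ = (1 + 1/k)·((z_{α} + z_β)/d)² = 1.400 × (2.802/0.94)².
n₁ = 1.400 × 8.89 = 12.4.
Round up: n₁ = 13, giving n₂ = ⌈2.5 × 13⌉ = ⌈32.5⌉ = 33.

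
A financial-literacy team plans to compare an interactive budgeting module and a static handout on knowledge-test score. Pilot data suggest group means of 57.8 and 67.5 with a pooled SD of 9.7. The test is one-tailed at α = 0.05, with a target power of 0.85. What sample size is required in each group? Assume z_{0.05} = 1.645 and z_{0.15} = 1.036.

Cohen's d = |M₁ − M₂| / SD_pooled = |57.8 − 67.5| / 9.7 = 9.7 / 9.7 = 1.000.
For two independent groups with equal n: n = 2·((z_{α} + z_β) / d)².
z_{α} + z_β = 1.645 + 1.036 = 2.681.
n = 2 × (2.681 / 1.000)² = 2 × 2.681² = 2 × 7.19 = 14.4.
Round up to the next whole participant.

n = 15 per group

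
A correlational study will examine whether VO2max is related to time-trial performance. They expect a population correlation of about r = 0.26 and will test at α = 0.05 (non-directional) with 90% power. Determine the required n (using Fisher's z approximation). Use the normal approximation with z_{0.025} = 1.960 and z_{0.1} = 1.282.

n = 152

Fisher's z: C = ½·ln((1+r)/(1−r)) = ½·ln(1.7027) = 0.2661.
n = ((z_{α/2} + z_β)/C)² + 3.
(1.960 + 1.282) / 0.2661 = 3.242 / 0.2661 = 12.183.
n = 12.183² + 3 = 148.43 + 3 = 151.4.
Round up.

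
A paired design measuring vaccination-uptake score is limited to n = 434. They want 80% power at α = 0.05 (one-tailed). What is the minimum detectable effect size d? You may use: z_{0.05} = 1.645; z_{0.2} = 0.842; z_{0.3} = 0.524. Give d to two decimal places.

d_min ≈ 0.12

For a single sample (or paired design) of n = 434: d_min = (z_{α} + z_β)/√n.
z-sum = 1.645 + 0.842 = 2.487.
d_min = 2.487 / √434 = 2.487 / 20.833 = 0.119.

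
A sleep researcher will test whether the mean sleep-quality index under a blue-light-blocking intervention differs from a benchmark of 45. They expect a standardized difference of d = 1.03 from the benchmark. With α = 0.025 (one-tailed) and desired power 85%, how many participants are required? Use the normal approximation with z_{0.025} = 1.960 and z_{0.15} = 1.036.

n = 9

For a one-sample test: n = ((z_{α} + z_β) / d)².
z_{α} + z_β = 1.960 + 1.036 = 2.996.
n = (2.996 / 1.03)² = 2.909² = 8.46.
Round up.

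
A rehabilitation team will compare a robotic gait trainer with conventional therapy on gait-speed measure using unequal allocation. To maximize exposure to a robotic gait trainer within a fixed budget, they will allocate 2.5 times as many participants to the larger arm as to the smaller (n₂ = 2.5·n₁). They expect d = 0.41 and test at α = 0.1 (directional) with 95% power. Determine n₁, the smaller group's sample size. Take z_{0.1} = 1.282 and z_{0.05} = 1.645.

n₁ = 72

With allocation ratio k = n₂/n₁ = 2.5, Var(x̄₁−x̄₂) = σ²(1/n₁ + 1/(k·n₁)) = σ²·(k+1)/(k·n₁).
So n₁ = (1 + 1/k)·((z_{α} + z_β)/d)² = 1.400 × (2.927/0.41)².
n₁ = 1.400 × 50.97 = 71.4.
Round up: n₁ = 72, giving n₂ = 2.5 × 72 = 180.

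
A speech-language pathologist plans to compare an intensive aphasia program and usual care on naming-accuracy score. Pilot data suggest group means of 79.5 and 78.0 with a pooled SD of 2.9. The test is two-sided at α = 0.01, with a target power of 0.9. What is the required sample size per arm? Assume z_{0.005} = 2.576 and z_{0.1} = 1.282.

Cohen's d = |M₁ − M₂| / SD_pooled = |79.5 − 78.0| / 2.9 = 1.5 / 2.9 = 0.517.
For two independent groups with equal n: n = 2·((z_{α/2} + z_β) / d)².
z_{α/2} + z_β = 2.576 + 1.282 = 3.858.
n = 2 × (3.858 / 0.517)² = 2 × 7.462² = 2 × 55.69 = 111.4.
Round up to the next whole participant.

n = 112 per group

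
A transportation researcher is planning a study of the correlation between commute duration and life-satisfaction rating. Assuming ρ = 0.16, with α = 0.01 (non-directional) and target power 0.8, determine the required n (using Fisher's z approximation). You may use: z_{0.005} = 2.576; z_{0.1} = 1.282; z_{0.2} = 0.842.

n = 452

Fisher's z: C = ½·ln((1+r)/(1−r)) = ½·ln(1.3810) = 0.1614.
n = ((z_{α/2} + z_β)/C)² + 3.
(2.576 + 0.842) / 0.1614 = 3.418 / 0.1614 = 21.177.
n = 21.177² + 3 = 448.47 + 3 = 451.5.
Round up.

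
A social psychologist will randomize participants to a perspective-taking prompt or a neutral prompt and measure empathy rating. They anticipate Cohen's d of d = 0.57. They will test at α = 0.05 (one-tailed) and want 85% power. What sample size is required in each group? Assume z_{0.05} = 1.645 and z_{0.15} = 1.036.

n = 45 per group

For two independent groups with equal n: n = 2·((z_{α} + z_β) / d)².
z_{α} + z_β = 1.645 + 1.036 = 2.681.
n = 2 × (2.681 / 0.57)² = 2 × 4.704² = 2 × 22.12 = 44.2.
Round up to the next whole participant.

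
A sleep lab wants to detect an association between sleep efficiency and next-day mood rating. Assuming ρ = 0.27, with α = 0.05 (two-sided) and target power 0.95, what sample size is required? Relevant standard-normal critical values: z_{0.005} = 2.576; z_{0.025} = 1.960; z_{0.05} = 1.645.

n = 173

Fisher's z: C = ½·ln((1+r)/(1−r)) = ½·ln(1.7397) = 0.2769.
n = ((z_{α/2} + z_β)/C)² + 3.
(1.960 + 1.645) / 0.2769 = 3.605 / 0.2769 = 13.019.
n = 13.019² + 3 = 169.50 + 3 = 172.5.
Round up.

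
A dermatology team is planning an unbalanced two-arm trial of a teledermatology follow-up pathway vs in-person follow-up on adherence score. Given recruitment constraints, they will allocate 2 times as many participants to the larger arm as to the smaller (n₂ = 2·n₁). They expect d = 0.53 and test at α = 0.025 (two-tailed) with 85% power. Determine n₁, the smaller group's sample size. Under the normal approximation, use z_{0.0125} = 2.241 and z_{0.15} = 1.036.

n₁ = 58

With allocation ratio k = n₂/n₁ = 2, Var(x̄₁−x̄₂) = σ²(1/n₁ + 1/(k·n₁)) = σ²·(k+1)/(k·n₁).
So n₁ = (1 + 1/k)·((z_{α/2} + z_β)/d)² = 1.500 × (3.277/0.53)².
n₁ = 1.500 × 38.23 = 57.3.
Round up: n₁ = 58, giving n₂ = 2 × 58 = 116.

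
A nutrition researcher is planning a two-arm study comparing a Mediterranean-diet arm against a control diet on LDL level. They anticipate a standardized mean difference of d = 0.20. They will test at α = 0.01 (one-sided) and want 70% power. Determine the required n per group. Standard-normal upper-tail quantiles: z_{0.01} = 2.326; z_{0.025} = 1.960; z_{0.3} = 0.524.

For two independent groups with equal n: n = 2·((z_{α} + z_β) / d)².
z_{α} + z_β = 2.326 + 0.524 = 2.850.
n = 2 × (2.850 / 0.20)² = 2 × 14.250² = 2 × 203.06 = 406.1.
Round up to the next whole participant.

n = 407 per group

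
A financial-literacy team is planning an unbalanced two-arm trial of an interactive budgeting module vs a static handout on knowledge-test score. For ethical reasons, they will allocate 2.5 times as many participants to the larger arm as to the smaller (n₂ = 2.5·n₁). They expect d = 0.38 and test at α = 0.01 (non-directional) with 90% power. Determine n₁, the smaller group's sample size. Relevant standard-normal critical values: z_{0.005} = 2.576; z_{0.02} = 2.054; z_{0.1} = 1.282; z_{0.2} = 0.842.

n₁ = 145

With allocation ratio k = n₂/n₁ = 2.5, Var(x̄₁−x̄₂) = σ²(1/n₁ + 1/(k·n₁)) = σ²·(k+1)/(k·n₁).
So n₁ = (1 + 1/k)·((z_{α/2} + z_β)/d)² = 1.400 × (3.858/0.38)².
n₁ = 1.400 × 103.08 = 144.3.
Round up: n₁ = 145, giving n₂ = ⌈2.5 × 145⌉ = ⌈362.5⌉ = 363.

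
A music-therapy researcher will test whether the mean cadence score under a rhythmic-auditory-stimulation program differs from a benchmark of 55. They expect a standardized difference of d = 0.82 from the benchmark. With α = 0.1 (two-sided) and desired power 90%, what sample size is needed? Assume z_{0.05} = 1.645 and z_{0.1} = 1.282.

For a one-sample test: n = ((z_{α/2} + z_β) / d)².
z_{α/2} + z_β = 1.645 + 1.282 = 2.927.
n = (2.927 / 0.82)² = 3.570² = 12.74.
Round up.

n = 13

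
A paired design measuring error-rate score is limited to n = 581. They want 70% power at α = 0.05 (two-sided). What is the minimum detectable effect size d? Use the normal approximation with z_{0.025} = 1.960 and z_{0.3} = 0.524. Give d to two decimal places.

d_min ≈ 0.10

For a single sample (or paired design) of n = 581: d_min = (z_{α/2} + z_β)/√n.
z-sum = 1.960 + 0.524 = 2.484.
d_min = 2.484 / √581 = 2.484 / 24.104 = 0.103.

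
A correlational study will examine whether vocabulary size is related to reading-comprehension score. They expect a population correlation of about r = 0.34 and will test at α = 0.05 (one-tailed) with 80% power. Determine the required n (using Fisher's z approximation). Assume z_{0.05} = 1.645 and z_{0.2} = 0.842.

n = 53

Fisher's z: C = ½·ln((1+r)/(1−r)) = ½·ln(2.0303) = 0.3541.
n = ((z_{α} + z_β)/C)² + 3.
(1.645 + 0.842) / 0.3541 = 2.487 / 0.3541 = 7.023.
n = 7.023² + 3 = 49.33 + 3 = 52.3.
Round up.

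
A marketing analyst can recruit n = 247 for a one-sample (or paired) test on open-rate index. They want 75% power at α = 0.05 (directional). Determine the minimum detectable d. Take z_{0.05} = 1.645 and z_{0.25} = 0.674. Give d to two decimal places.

d_min ≈ 0.15

For a single sample (or paired design) of n = 247: d_min = (z_{α} + z_β)/√n.
z-sum = 1.645 + 0.674 = 2.319.
d_min = 2.319 / √247 = 2.319 / 15.716 = 0.148.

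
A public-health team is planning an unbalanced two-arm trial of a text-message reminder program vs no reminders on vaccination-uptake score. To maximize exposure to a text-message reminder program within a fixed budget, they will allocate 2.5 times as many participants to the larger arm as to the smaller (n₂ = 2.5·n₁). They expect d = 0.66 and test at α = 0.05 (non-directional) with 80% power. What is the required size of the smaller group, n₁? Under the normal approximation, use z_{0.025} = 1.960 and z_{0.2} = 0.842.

With allocation ratio k = n₂/n₁ = 2.5, Var(x̄₁−x̄₂) = σ²(1/n₁ + 1/(k·n₁)) = σ²·(k+1)/(k·n₁).
So n₁ = (1 + 1/k)·((z_{α/2} + z_β)/d)² = 1.400 × (2.802/0.66)².
n₁ = 1.400 × 18.02 = 25.2.
Round up: n₁ = 26, giving n₂ = 2.5 × 26 = 65.

n₁ = 26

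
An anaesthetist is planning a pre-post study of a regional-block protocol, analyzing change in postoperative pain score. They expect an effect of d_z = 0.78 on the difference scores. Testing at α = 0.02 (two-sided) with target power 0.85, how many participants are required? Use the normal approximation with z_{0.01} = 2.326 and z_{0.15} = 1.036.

For a paired (one-sample on differences) test: n = ((z_{α/2} + z_β) / d)².
z_{α/2} + z_β = 2.326 + 1.036 = 3.362.
n = (3.362 / 0.78)² = 4.310² = 18.58.
Round up.

n = 19 pairs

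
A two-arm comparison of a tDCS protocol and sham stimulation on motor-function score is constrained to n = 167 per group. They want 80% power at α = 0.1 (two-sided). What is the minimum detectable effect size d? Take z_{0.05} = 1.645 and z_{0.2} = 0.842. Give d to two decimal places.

d_min ≈ 0.27

For two independent groups of n = 167 each: d_min = (z_{α/2} + z_β)·√(2/n).
z-sum = 1.645 + 0.842 = 2.487.
d_min = 2.487 × √(2/167) = 2.487 × 0.1094 = 0.272.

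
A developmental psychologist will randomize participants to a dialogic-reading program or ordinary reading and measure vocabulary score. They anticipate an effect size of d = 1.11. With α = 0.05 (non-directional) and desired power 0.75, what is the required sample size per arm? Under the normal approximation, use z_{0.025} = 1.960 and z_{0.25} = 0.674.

For two independent groups with equal n: n = 2·((z_{α/2} + z_β) / d)².
z_{α/2} + z_β = 1.960 + 0.674 = 2.634.
n = 2 × (2.634 / 1.11)² = 2 × 2.373² = 2 × 5.63 = 11.3.
Round up to the next whole participant.

n = 12 per group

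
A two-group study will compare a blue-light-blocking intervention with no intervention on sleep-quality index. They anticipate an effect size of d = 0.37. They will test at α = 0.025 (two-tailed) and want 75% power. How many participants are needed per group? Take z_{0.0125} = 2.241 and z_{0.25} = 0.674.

For two independent groups with equal n: n = 2·((z_{α/2} + z_β) / d)².
z_{α/2} + z_β = 2.241 + 0.674 = 2.915.
n = 2 × (2.915 / 0.37)² = 2 × 7.878² = 2 × 62.07 = 124.1.
Round up to the next whole participant.

n = 125 per group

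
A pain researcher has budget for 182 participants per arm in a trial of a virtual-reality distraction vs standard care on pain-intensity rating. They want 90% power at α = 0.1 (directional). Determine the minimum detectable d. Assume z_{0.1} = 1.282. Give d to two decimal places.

d_min ≈ 0.27

For two independent groups of n = 182 each: d_min = (z_{α} + z_β)·√(2/n).
z-sum = 1.282 + 1.282 = 2.564.
d_min = 2.564 × √(2/182) = 2.564 × 0.1048 = 0.269.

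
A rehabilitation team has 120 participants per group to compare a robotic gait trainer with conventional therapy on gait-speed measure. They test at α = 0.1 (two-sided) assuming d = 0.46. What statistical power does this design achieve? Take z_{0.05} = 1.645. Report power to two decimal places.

For two equal groups, power = Φ(d·√(n/2) − z_{α/2}).
d·√(n/2) = 0.46 × √(120/2) = 0.46 × 7.746 = 3.563.
z_β = 3.563 − 1.645 = 1.918.
Power = Φ(1.918) = 0.972.

power ≈ 0.97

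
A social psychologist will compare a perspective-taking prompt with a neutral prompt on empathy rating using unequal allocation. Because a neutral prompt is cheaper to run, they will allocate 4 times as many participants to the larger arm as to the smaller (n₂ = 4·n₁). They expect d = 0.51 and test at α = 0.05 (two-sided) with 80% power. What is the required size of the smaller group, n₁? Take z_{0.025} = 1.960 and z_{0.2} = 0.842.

With allocation ratio k = n₂/n₁ = 4, Var(x̄₁−x̄₂) = σ²(1/n₁ + 1/(k·n₁)) = σ²·(k+1)/(k·n₁).
So n₁ = (1 + 1/k)·((z_{α/2} + z_β)/d)² = 1.250 × (2.802/0.51)².
n₁ = 1.250 × 30.19 = 37.7.
Round up: n₁ = 38, giving n₂ = 4 × 38 = 152.

n₁ = 38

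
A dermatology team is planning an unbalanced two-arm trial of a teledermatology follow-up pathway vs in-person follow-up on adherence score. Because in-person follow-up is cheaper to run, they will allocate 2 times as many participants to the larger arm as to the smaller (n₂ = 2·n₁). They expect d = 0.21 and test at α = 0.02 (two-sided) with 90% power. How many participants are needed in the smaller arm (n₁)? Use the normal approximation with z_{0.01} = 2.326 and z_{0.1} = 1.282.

With allocation ratio k = n₂/n₁ = 2, Var(x̄₁−x̄₂) = σ²(1/n₁ + 1/(k·n₁)) = σ²·(k+1)/(k·n₁).
So n₁ = (1 + 1/k)·((z_{α/2} + z_β)/d)² = 1.500 × (3.608/0.21)².
n₁ = 1.500 × 295.19 = 442.8.
Round up: n₁ = 443, giving n₂ = 2 × 443 = 886.

n₁ = 443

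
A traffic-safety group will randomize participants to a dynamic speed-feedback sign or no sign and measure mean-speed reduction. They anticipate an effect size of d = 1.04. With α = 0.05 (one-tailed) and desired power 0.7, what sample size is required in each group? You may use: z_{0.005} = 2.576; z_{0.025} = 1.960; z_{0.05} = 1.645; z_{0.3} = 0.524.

For two independent groups with equal n: n = 2·((z_{α} + z_β) / d)².
z_{α} + z_β = 1.645 + 0.524 = 2.169.
n = 2 × (2.169 / 1.04)² = 2 × 2.086² = 2 × 4.35 = 8.7.
Round up to the next whole participant.

n = 9 per group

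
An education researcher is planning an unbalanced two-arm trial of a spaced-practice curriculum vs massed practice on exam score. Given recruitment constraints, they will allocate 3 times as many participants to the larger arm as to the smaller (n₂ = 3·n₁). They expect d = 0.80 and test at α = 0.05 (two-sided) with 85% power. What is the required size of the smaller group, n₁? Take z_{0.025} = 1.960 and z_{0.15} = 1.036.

n₁ = 19

With allocation ratio k = n₂/n₁ = 3, Var(x̄₁−x̄₂) = σ²(1/n₁ + 1/(k·n₁)) = σ²·(k+1)/(k·n₁).
So n₁ = (1 + 1/k)·((z_{α/2} + z_β)/d)² = 1.333 × (2.996/0.80)².
n₁ = 1.333 × 14.03 = 18.7.
Round up: n₁ = 19, giving n₂ = 3 × 19 = 57.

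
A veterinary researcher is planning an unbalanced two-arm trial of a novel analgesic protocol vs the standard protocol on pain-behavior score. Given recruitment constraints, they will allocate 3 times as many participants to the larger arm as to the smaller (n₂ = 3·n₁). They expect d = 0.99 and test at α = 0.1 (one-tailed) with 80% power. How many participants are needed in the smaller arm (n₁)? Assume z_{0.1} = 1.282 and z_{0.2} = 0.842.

n₁ = 7

With allocation ratio k = n₂/n₁ = 3, Var(x̄₁−x̄₂) = σ²(1/n₁ + 1/(k·n₁)) = σ²·(k+1)/(k·n₁).
So n₁ = (1 + 1/k)·((z_{α} + z_β)/d)² = 1.333 × (2.124/0.99)².
n₁ = 1.333 × 4.60 = 6.1.
Round up: n₁ = 7, giving n₂ = 3 × 7 = 21.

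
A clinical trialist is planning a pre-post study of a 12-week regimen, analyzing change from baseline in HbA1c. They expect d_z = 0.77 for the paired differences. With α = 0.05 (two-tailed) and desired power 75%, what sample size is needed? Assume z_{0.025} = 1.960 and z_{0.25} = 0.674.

n = 12 pairs

For a paired (one-sample on differences) test: n = ((z_{α/2} + z_β) / d)².
z_{α/2} + z_β = 1.960 + 0.674 = 2.634.
n = (2.634 / 0.77)² = 3.421² = 11.70.
Round up.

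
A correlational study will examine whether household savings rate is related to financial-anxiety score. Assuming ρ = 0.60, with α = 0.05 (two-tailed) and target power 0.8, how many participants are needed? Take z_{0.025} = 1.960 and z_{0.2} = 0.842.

n = 20

Fisher's z: C = ½·ln((1+r)/(1−r)) = ½·ln(4.0000) = 0.6931.
n = ((z_{α/2} + z_β)/C)² + 3.
(1.960 + 0.842) / 0.6931 = 2.802 / 0.6931 = 4.043.
n = 4.043² + 3 = 16.34 + 3 = 19.3.
Round up.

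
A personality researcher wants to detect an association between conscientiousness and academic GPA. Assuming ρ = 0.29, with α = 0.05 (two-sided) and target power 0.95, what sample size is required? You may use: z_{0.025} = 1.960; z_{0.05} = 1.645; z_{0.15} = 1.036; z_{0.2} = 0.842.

n = 149

Fisher's z: C = ½·ln((1+r)/(1−r)) = ½·ln(1.8169) = 0.2986.
n = ((z_{α/2} + z_β)/C)² + 3.
(1.960 + 1.645) / 0.2986 = 3.605 / 0.2986 = 12.073.
n = 12.073² + 3 = 145.76 + 3 = 148.8.
Round up.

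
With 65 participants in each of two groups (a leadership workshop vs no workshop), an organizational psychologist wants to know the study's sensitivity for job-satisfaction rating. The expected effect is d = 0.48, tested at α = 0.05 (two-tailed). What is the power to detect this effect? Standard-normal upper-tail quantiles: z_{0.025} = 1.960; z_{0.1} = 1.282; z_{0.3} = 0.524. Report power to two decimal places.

For two equal groups, power = Φ(d·√(n/2) − z_{α/2}).
d·√(n/2) = 0.48 × √(65/2) = 0.48 × 5.701 = 2.736.
z_β = 2.736 − 1.960 = 0.776.
Power = Φ(0.776) = 0.781.

power ≈ 0.78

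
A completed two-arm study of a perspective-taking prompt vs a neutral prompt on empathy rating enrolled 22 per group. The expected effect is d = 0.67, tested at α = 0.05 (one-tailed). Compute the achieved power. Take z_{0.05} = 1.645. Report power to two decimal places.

For two equal groups, power = Φ(d·√(n/2) − z_{α}).
d·√(n/2) = 0.67 × √(22/2) = 0.67 × 3.317 = 2.222.
z_β = 2.222 − 1.645 = 0.577.
Power = Φ(0.577) = 0.718.

power ≈ 0.72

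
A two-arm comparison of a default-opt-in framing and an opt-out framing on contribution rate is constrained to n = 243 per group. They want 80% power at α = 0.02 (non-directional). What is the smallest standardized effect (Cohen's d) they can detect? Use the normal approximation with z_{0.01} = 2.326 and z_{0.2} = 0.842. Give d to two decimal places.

d_min ≈ 0.29

For two independent groups of n = 243 each: d_min = (z_{α/2} + z_β)·√(2/n).
z-sum = 2.326 + 0.842 = 3.168.
d_min = 3.168 × √(2/243) = 3.168 × 0.0907 = 0.287.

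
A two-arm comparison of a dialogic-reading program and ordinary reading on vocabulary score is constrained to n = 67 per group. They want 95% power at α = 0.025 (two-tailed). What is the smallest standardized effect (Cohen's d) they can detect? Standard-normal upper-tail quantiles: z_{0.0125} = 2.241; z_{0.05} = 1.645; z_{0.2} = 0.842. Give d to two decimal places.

d_min ≈ 0.67

For two independent groups of n = 67 each: d_min = (z_{α/2} + z_β)·√(2/n).
z-sum = 2.241 + 1.645 = 3.886.
d_min = 3.886 × √(2/67) = 3.886 × 0.1728 = 0.671.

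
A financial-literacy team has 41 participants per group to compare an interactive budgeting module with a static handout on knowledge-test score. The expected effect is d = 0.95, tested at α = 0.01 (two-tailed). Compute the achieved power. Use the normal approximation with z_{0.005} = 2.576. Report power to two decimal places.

power ≈ 0.96

For two equal groups, power = Φ(d·√(n/2) − z_{α/2}).
d·√(n/2) = 0.95 × √(41/2) = 0.95 × 4.528 = 4.301.
z_β = 4.301 − 2.576 = 1.725.
Power = Φ(1.725) = 0.958.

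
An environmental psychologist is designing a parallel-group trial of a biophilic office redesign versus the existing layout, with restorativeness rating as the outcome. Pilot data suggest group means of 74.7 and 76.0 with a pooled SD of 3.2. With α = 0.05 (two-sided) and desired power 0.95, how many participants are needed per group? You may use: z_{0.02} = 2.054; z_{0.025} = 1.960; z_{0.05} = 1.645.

n = 158 per group

Cohen's d = |M₁ − M₂| / SD_pooled = |74.7 − 76.0| / 3.2 = 1.3 / 3.2 = 0.406.
For two independent groups with equal n: n = 2·((z_{α/2} + z_β) / d)².
z_{α/2} + z_β = 1.960 + 1.645 = 3.605.
n = 2 × (3.605 / 0.406)² = 2 × 8.879² = 2 × 78.84 = 157.7.
Round up to the next whole participant.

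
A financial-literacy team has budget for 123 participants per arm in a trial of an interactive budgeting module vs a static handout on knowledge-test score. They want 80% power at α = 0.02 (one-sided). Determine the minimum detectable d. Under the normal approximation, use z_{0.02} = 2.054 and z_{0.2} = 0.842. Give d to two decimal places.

d_min ≈ 0.37

For two independent groups of n = 123 each: d_min = (z_{α} + z_β)·√(2/n).
z-sum = 2.054 + 0.842 = 2.896.
d_min = 2.896 × √(2/123) = 2.896 × 0.1275 = 0.369.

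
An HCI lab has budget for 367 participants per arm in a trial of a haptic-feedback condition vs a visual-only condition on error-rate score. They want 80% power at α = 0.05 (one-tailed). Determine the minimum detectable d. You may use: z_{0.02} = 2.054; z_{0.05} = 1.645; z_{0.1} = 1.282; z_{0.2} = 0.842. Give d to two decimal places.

For two independent groups of n = 367 each: d_min = (z_{α} + z_β)·√(2/n).
z-sum = 1.645 + 0.842 = 2.487.
d_min = 2.487 × √(2/367) = 2.487 × 0.0738 = 0.184.

d_min ≈ 0.18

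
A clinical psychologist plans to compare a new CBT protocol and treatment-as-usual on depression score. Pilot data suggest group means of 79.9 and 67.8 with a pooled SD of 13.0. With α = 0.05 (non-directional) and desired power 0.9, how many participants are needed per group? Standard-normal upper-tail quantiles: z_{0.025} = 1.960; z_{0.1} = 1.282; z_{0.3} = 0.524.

Cohen's d = |M₁ − M₂| / SD_pooled = |79.9 − 67.8| / 13.0 = 12.1 / 13.0 = 0.931.
For two independent groups with equal n: n = 2·((z_{α/2} + z_β) / d)².
z_{α/2} + z_β = 1.960 + 1.282 = 3.242.
n = 2 × (3.242 / 0.931)² = 2 × 3.482² = 2 × 12.13 = 24.3.
Round up to the next whole participant.

n = 25 per group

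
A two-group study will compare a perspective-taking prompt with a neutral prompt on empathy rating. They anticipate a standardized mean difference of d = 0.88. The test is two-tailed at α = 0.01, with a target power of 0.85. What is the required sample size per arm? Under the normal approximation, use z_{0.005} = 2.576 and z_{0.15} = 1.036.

n = 34 per group

For two independent groups with equal n: n = 2·((z_{α/2} + z_β) / d)².
z_{α/2} + z_β = 2.576 + 1.036 = 3.612.
n = 2 × (3.612 / 0.88)² = 2 × 4.105² = 2 × 16.85 = 33.7.
Round up to the next whole participant.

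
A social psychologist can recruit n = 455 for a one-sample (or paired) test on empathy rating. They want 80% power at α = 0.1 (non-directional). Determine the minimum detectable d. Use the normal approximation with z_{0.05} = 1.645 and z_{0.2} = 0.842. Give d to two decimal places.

d_min ≈ 0.12

For a single sample (or paired design) of n = 455: d_min = (z_{α/2} + z_β)/√n.
z-sum = 1.645 + 0.842 = 2.487.
d_min = 2.487 / √455 = 2.487 / 21.331 = 0.117.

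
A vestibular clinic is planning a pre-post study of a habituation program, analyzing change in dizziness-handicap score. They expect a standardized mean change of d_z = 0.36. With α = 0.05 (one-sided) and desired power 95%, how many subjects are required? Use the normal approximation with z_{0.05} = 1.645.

n = 84 pairs

For a paired (one-sample on differences) test: n = ((z_{α} + z_β) / d)².
z_{α} + z_β = 1.645 + 1.645 = 3.290.
n = (3.290 / 0.36)² = 9.139² = 83.52.
Round up.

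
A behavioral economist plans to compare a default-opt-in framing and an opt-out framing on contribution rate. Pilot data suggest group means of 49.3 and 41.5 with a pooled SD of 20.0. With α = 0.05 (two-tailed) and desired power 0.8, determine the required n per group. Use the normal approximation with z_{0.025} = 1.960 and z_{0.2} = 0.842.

n = 104 per group

Cohen's d = |M₁ − M₂| / SD_pooled = |49.3 − 41.5| / 20.0 = 7.8 / 20.0 = 0.390.
For two independent groups with equal n: n = 2·((z_{α/2} + z_β) / d)².
z_{α/2} + z_β = 1.960 + 0.842 = 2.802.
n = 2 × (2.802 / 0.390)² = 2 × 7.185² = 2 × 51.62 = 103.2.
Round up to the next whole participant.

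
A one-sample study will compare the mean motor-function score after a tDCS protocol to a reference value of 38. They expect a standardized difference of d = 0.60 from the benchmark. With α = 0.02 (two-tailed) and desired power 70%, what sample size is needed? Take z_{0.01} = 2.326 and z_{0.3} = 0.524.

For a one-sample test: n = ((z_{α/2} + z_β) / d)².
z_{α/2} + z_β = 2.326 + 0.524 = 2.850.
n = (2.850 / 0.60)² = 4.750² = 22.56.
Round up.

n = 23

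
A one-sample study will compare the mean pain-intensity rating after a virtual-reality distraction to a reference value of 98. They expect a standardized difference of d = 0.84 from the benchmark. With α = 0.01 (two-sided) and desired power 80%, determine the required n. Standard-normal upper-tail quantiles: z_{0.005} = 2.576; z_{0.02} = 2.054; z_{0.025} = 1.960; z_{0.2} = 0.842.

n = 17

For a one-sample test: n = ((z_{α/2} + z_β) / d)².
z_{α/2} + z_β = 2.576 + 0.842 = 3.418.
n = (3.418 / 0.84)² = 4.069² = 16.56.
Round up.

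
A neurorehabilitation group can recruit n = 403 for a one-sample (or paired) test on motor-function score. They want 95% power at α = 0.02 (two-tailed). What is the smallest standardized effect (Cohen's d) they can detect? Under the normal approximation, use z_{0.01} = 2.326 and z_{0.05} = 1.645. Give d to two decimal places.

d_min ≈ 0.20

For a single sample (or paired design) of n = 403: d_min = (z_{α/2} + z_β)/√n.
z-sum = 2.326 + 1.645 = 3.971.
d_min = 3.971 / √403 = 3.971 / 20.075 = 0.198.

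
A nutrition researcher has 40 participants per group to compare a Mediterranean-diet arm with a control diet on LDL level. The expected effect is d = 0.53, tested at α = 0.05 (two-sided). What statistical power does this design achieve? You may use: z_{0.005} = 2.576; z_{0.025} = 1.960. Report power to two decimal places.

For two equal groups, power = Φ(d·√(n/2) − z_{α/2}).
d·√(n/2) = 0.53 × √(40/2) = 0.53 × 4.472 = 2.370.
z_β = 2.370 − 1.960 = 0.410.
Power = Φ(0.410) = 0.659.

power ≈ 0.66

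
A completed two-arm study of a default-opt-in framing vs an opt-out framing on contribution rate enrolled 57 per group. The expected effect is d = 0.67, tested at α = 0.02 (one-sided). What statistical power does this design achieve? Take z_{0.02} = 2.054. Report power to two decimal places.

For two equal groups, power = Φ(d·√(n/2) − z_{α}).
d·√(n/2) = 0.67 × √(57/2) = 0.67 × 5.339 = 3.577.
z_β = 3.577 − 2.054 = 1.523.
Power = Φ(1.523) = 0.936.

power ≈ 0.94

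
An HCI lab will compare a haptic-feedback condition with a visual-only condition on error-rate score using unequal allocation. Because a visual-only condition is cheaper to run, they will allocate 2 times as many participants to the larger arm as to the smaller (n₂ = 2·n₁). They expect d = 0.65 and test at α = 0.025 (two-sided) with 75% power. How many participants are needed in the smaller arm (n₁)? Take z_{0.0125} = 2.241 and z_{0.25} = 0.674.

n₁ = 31

With allocation ratio k = n₂/n₁ = 2, Var(x̄₁−x̄₂) = σ²(1/n₁ + 1/(k·n₁)) = σ²·(k+1)/(k·n₁).
So n₁ = (1 + 1/k)·((z_{α/2} + z_β)/d)² = 1.500 × (2.915/0.65)².
n₁ = 1.500 × 20.11 = 30.2.
Round up: n₁ = 31, giving n₂ = 2 × 31 = 62.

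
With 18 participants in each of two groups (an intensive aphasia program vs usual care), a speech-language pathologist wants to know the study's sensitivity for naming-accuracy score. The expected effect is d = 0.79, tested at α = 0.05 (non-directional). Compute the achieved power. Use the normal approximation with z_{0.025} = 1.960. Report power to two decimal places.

power ≈ 0.66

For two equal groups, power = Φ(d·√(n/2) − z_{α/2}).
d·√(n/2) = 0.79 × √(18/2) = 0.79 × 3.000 = 2.370.
z_β = 2.370 − 1.960 = 0.410.
Power = Φ(0.410) = 0.659.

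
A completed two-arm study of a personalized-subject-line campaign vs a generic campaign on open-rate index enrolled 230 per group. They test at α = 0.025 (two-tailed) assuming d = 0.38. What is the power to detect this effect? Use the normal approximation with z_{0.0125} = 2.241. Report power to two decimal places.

power ≈ 0.97

For two equal groups, power = Φ(d·√(n/2) − z_{α/2}).
d·√(n/2) = 0.38 × √(230/2) = 0.38 × 10.724 = 4.075.
z_β = 4.075 − 2.241 = 1.834.
Power = Φ(1.834) = 0.967.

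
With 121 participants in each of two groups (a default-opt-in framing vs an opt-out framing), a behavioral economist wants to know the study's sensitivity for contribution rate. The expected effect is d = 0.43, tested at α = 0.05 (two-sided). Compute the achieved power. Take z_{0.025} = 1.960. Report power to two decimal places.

For two equal groups, power = Φ(d·√(n/2) − z_{α/2}).
d·√(n/2) = 0.43 × √(121/2) = 0.43 × 7.778 = 3.345.
z_β = 3.345 − 1.960 = 1.385.
Power = Φ(1.385) = 0.917.

power ≈ 0.92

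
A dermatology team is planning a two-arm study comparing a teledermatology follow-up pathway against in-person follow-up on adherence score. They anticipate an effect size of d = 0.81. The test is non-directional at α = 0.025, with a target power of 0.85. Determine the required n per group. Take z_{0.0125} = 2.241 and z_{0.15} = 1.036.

For two independent groups with equal n: n = 2·((z_{α/2} + z_β) / d)².
z_{α/2} + z_β = 2.241 + 1.036 = 3.277.
n = 2 × (3.277 / 0.81)² = 2 × 4.046² = 2 × 16.37 = 32.7.
Round up to the next whole participant.

n = 33 per group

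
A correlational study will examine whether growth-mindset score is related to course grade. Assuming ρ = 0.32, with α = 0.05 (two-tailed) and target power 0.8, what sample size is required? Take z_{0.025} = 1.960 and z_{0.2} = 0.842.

Fisher's z: C = ½·ln((1+r)/(1−r)) = ½·ln(1.9412) = 0.3316.
n = ((z_{α/2} + z_β)/C)² + 3.
(1.960 + 0.842) / 0.3316 = 2.802 / 0.3316 = 8.450.
n = 8.450² + 3 = 71.40 + 3 = 74.4.
Round up.

n = 75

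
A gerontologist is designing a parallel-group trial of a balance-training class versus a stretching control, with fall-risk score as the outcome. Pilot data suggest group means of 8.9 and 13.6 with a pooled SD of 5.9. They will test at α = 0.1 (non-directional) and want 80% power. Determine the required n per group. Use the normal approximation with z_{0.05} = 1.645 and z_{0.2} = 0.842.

Cohen's d = |M₁ − M₂| / SD_pooled = |8.9 − 13.6| / 5.9 = 4.7 / 5.9 = 0.797.
For two independent groups with equal n: n = 2·((z_{α/2} + z_β) / d)².
z_{α/2} + z_β = 1.645 + 0.842 = 2.487.
n = 2 × (2.487 / 0.797)² = 2 × 3.120² = 2 × 9.74 = 19.5.
Round up to the next whole participant.

n = 20 per group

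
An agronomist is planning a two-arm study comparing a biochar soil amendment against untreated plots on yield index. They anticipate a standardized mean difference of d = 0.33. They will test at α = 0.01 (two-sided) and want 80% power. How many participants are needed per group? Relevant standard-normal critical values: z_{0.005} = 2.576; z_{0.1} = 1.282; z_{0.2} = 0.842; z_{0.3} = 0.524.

For two independent groups with equal n: n = 2·((z_{α/2} + z_β) / d)².
z_{α/2} + z_β = 2.576 + 0.842 = 3.418.
n = 2 × (3.418 / 0.33)² = 2 × 10.358² = 2 × 107.28 = 214.6.
Round up to the next whole participant.

n = 215 per group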